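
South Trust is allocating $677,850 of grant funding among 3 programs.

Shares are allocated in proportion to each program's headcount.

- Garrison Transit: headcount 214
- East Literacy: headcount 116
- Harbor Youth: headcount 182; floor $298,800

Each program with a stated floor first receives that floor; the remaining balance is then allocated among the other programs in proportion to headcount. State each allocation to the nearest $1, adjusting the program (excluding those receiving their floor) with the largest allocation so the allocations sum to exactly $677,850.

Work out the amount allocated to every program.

Fund the minimums — Harbor Youth $298,800. Balance $379,050.
Balance split over remaining headcount 330: Garrison Transit 245,808.18 → $245,808; East Literacy 133,241.82 → $133,242.

Garrison Transit: $245,808 · East Literacy: $133,242 · Harbor Youth: $298,800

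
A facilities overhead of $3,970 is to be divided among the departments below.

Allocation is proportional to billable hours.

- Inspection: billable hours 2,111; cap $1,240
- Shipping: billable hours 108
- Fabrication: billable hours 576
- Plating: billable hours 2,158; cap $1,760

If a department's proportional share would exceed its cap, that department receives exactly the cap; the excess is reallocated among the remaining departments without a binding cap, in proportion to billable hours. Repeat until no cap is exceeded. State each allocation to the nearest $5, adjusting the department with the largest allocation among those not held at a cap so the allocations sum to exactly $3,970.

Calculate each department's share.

Inspection: $1,240 · Shipping: $155 · Fabrication: $815 · Plating: $1,760

Combined billable hours = 4,953.
Pro-rata shares before constraints: Inspection 1,692.04; Shipping 86.57; Fabrication 461.68; Plating 1,729.71.
Cap binds for Inspection ($1,240); residual $2,730 reallocated over remaining billable hours 2,842.
Cap binds for Plating ($1,760); residual $970 reallocated over remaining billable hours 684.
Redistributed shares: Shipping 153.16 → $155; Fabrication 816.84 → $815.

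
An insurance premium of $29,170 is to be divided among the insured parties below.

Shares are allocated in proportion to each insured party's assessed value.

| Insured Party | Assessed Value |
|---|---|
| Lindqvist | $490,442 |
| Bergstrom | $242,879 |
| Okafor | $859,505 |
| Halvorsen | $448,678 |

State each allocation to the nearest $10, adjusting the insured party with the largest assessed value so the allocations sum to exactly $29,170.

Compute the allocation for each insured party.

Assessed value total: 490,442 + 242,879 + 859,505 + 448,678 = 2,041,504.
Pro-rata amounts: Lindqvist 7,007.67; Bergstrom 3,470.37; Okafor 12,281.02; Halvorsen 6,410.93.
After rounding ($10): Lindqvist $7,010; Bergstrom $3,470; Okafor $12,280; Halvorsen $6,410. Sum = $29,170.
No rounding difference to absorb.

Lindqvist: $7,010 · Bergstrom: $3,470 · Okafor: $12,280 · Halvorsen: $6,410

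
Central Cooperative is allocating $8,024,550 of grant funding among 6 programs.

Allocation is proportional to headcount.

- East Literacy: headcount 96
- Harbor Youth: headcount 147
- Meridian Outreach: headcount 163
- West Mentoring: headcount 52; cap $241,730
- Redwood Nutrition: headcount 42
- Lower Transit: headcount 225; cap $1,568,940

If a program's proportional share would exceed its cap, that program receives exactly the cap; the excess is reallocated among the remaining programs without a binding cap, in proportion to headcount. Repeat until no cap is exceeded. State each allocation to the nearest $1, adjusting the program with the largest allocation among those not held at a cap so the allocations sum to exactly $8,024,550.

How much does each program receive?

Sum of headcount: 725.
Proportional shares (ignoring caps): East Literacy 1,062,561.10; Harbor Youth 1,627,046.69; Meridian Outreach 1,804,140.21; West Mentoring 575,553.93; Redwood Nutrition 464,870.48; Lower Transit 2,490,377.59.
Cap binds for West Mentoring ($241,730), Lower Transit ($1,568,940); balance $6,213,880 reallocated over remaining headcount 448.
Redistributed shares: East Literacy 1,331,545.71 → $1,331,546; Harbor Youth 2,038,929.38 → $2,038,929; Meridian Outreach 2,260,853.66 → $2,260,854; Redwood Nutrition 582,551.25 → $582,551.

East Literacy: $1,331,546 | Harbor Youth: $2,038,929 | Meridian Outreach: $2,260,854 | West Mentoring: $241,730 | Redwood Nutrition: $582,551 | Lower Transit: $1,568,940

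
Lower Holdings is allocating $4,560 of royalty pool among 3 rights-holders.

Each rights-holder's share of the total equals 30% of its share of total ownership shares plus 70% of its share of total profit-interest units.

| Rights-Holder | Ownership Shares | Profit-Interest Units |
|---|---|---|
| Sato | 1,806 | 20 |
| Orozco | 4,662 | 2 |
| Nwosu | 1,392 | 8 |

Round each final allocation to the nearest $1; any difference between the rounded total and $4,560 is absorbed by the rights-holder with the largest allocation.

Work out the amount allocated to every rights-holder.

Sato: $2,443 · Orozco: $1,024 · Nwosu: $1,093

Totals — ownership shares 7,860, profit-interest units 30.
Combined weights (30% ownership shares + 70% profit-interest units): Sato 0.5356; Orozco 0.2246; Nwosu 0.2398.
Proportional shares: Sato 2,442.33; Orozco 1,024.20; Nwosu 1,093.47.
At nearest $1: Sato $2,442; Orozco $1,024; Nwosu $1,093. Sum = $4,559.
Difference $4,560 − $4,559 = +$1 applied to largest allocation (Sato): Sato becomes $2,443.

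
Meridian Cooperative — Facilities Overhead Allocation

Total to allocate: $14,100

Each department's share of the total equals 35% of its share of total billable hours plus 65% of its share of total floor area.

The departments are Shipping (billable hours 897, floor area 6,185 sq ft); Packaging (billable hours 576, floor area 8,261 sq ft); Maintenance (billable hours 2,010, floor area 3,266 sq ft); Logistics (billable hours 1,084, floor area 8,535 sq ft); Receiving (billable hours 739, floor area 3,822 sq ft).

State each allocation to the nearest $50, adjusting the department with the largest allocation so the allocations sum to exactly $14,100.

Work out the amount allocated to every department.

Shipping: $2,700 | Packaging: $3,050 | Maintenance: $2,850 | Logistics: $3,650 | Receiving: $1,850

Billable hours total 5,306; floor area total 30,069.
Composite weights (35% billable hours + 65% floor area): Shipping 0.1929; Packaging 0.2166; Maintenance 0.2032; Logistics 0.2560; Receiving 0.1314.
Pro-rata amounts: Shipping 2,719.46; Packaging 3,053.67; Maintenance 2,864.93; Logistics 3,609.66; Receiving 1,852.27.
After rounding ($50): Shipping $2,700; Packaging $3,050; Maintenance $2,850; Logistics $3,600; Receiving $1,850. Sum = $14,050.
Difference $14,100 − $14,050 = +$50 applied to largest allocation (Logistics): Logistics becomes $3,650.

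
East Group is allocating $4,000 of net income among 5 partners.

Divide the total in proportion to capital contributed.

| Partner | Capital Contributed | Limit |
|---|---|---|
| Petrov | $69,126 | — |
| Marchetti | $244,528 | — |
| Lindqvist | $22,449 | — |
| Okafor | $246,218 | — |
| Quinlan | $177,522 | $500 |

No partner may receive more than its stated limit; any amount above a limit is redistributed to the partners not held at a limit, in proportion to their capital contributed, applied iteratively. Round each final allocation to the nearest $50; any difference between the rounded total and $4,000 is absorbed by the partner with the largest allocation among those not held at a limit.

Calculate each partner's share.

Combined capital contributed = 759,843.
Proportional shares (ignoring caps): Petrov 363.90; Marchetti 1,287.26; Lindqvist 118.18; Okafor 1,296.15; Quinlan 934.52.
Cap binds for Quinlan ($500); residual $3,500 reallocated over remaining capital contributed 582,321.
Shares after redistribution: Petrov 415.48 → $400; Marchetti 1,469.72 → $1,450; Lindqvist 134.93 → $150; Okafor 1,479.88 → $1,500.

Petrov: $400; Marchetti: $1,450; Lindqvist: $150; Okafor: $1,500; Quinlan: $500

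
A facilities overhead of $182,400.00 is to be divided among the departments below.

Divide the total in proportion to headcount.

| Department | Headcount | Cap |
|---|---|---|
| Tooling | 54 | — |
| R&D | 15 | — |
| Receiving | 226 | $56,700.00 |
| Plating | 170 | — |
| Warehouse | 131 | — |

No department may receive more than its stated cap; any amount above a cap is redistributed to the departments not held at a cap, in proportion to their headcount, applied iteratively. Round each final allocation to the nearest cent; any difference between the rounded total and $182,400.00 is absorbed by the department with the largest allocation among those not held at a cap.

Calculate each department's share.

Tooling: $18,345.41 · R&D: $5,095.95 · Receiving: $56,700.00 · Plating: $57,754.05 · Warehouse: $44,504.59

Combined headcount = 596.
Unconstrained shares: Tooling 16,526.1745; R&D 4,590.6040; Receiving 69,165.1007; Plating 52,026.8456; Warehouse 40,091.2752.
Capped: Receiving ($56,700.00); balance $125,700.00 reallocated over remaining headcount 370.
Remaining shares: Tooling 18,345.4054 → $18,345.41; R&D 5,095.9459 → $5,095.95; Plating 57,754.0541 → $57,754.05; Warehouse 44,504.5946 → $44,504.59.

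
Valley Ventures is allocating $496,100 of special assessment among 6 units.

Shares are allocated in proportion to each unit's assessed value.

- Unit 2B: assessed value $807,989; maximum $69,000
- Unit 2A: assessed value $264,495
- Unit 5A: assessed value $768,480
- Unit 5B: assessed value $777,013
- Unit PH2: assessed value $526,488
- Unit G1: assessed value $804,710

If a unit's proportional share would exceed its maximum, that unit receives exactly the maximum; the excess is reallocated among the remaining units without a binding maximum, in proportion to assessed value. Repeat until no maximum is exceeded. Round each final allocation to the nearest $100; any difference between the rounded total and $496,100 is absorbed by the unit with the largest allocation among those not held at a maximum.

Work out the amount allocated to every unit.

Assessed value total: 3,949,175.
Unconstrained shares: Unit 2B 101,500.53; Unit 2A 33,226.17; Unit 5A 96,537.36; Unit 5B 97,609.29; Unit PH2 66,138.04; Unit G1 101,088.61.
Held at cap: Unit 2B ($69,000); remaining pool $427,100 reallocated over remaining assessed value 3,141,186.
Shares after redistribution: Unit 2A 35,962.79 → $36,000; Unit 5A 104,488.50 → $104,500; Unit 5B 105,648.71 → $105,600; Unit PH2 71,585.39 → $71,600; Unit G1 109,414.61 → $109,400.

Unit 2B: $69,000 | Unit 2A: $36,000 | Unit 5A: $104,500 | Unit 5B: $105,600 | Unit PH2: $71,600 | Unit G1: $109,400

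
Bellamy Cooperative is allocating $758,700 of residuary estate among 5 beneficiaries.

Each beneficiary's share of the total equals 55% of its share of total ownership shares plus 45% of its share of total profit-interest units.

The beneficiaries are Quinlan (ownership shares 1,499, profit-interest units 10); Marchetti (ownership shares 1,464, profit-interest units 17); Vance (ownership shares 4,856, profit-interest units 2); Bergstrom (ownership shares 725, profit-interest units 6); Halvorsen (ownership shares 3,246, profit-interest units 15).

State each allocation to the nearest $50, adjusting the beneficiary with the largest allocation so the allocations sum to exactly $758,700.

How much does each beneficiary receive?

Totals — ownership shares 11,790, profit-interest units 50.
Composite weights (55% ownership shares + 45% profit-interest units): Quinlan 0.1599; Marchetti 0.2213; Vance 0.2445; Bergstrom 0.0878; Halvorsen 0.2864.
Unrounded shares: Quinlan 121,337.30; Marchetti 167,896.64; Vance 185,525.64; Bergstrom 66,629.82; Halvorsen 217,310.60.
After rounding ($50): Quinlan $121,350; Marchetti $167,900; Vance $185,550; Bergstrom $66,650; Halvorsen $217,300. Sum = $758,750.
Difference $758,700 − $758,750 = −$50 applied to largest allocation (Halvorsen): Halvorsen becomes $217,250.

Quinlan: $121,350; Marchetti: $167,900; Vance: $185,550; Bergstrom: $66,650; Halvorsen: $217,250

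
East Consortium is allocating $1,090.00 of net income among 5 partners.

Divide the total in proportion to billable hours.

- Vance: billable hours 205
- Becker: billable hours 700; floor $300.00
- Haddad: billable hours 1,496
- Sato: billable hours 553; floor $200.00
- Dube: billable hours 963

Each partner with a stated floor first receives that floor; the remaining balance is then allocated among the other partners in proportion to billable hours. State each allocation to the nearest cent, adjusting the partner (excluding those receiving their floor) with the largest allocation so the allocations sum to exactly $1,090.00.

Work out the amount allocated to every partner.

Vance: $45.40 | Becker: $300.00 | Haddad: $331.32 | Sato: $200.00 | Dube: $213.28

Minimums first: Becker $300.00; Sato $200.00. Residual $590.00.
Residual split over remaining billable hours 2,664: Vance 45.4017 → $45.40; Haddad 331.3213 → $331.32; Dube 213.2770 → $213.28.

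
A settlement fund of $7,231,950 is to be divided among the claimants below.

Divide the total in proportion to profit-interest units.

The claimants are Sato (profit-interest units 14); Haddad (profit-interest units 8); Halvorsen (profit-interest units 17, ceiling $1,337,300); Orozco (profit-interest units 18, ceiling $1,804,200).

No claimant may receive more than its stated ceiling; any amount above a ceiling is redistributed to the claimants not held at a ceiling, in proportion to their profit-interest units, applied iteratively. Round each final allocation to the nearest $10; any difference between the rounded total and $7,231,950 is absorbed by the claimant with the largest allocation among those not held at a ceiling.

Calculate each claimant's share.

Sato: $2,603,010 | Haddad: $1,487,440 | Halvorsen: $1,337,300 | Orozco: $1,804,200

Profit-interest units total: 57.
Unconstrained shares: Sato 1,776,268.42; Haddad 1,015,010.53; Halvorsen 2,156,897.37; Orozco 2,283,773.68.
Capped: Halvorsen ($1,337,300), Orozco ($1,804,200); remaining pool $4,090,450 reallocated over remaining profit-interest units 22.
Shares after redistribution: Sato 2,603,013.64 → $2,603,010; Haddad 1,487,436.36 → $1,487,440.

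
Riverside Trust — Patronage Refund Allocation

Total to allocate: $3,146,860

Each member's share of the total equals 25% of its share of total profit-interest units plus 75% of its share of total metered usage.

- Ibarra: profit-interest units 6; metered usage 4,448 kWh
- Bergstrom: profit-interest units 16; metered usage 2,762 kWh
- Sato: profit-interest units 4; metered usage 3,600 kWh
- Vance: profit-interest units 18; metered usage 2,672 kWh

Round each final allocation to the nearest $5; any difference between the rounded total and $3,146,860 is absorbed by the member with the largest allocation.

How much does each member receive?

Profit-interest units total 44; metered usage total 13,482.
Composite weights (25% profit-interest units + 75% metered usage): Ibarra 0.2815; Bergstrom 0.2446; Sato 0.2230; Vance 0.2509.
Unrounded shares: Ibarra 885,941.61; Bergstrom 769,591.05; Sato 701,731.83; Vance 789,595.52.
After rounding ($5): Ibarra $885,940; Bergstrom $769,590; Sato $701,730; Vance $789,595. Sum = $3,146,855.
Difference $3,146,860 − $3,146,855 = +$5 applied to largest allocation (Ibarra): Ibarra becomes $885,945.

Ibarra: $885,945 · Bergstrom: $769,590 · Sato: $701,730 · Vance: $789,595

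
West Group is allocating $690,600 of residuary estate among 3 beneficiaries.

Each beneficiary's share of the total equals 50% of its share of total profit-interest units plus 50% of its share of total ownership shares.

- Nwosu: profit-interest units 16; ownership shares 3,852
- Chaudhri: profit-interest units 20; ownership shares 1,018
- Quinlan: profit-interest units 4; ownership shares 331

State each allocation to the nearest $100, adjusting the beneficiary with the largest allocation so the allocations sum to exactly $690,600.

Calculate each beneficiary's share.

Profit-interest units total 40; ownership shares total 5,201.
Combined weights (50% profit-interest units + 50% ownership shares): Nwosu 0.5703; Chaudhri 0.3479; Quinlan 0.0818.
Proportional shares: Nwosu 393,858.43; Chaudhri 240,236.12; Quinlan 56,505.45.
Rounded to nearest $100: Nwosu $393,900; Chaudhri $240,200; Quinlan $56,500. Sum = $690,600.
Rounded total matches; no reconciliation needed.

Nwosu: $393,900; Chaudhri: $240,200; Quinlan: $56,500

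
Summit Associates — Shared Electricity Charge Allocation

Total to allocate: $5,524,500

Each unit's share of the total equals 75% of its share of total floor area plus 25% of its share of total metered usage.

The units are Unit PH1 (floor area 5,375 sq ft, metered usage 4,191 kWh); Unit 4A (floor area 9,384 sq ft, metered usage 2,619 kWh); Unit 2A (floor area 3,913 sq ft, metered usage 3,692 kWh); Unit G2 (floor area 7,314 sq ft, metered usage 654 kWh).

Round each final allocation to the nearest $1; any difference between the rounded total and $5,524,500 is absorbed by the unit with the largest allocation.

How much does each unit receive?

Totals — floor area 25,986, metered usage 11,156.
Combined weights (75% floor area + 25% metered usage): Unit PH1 0.2490; Unit 4A 0.3295; Unit 2A 0.1957; Unit G2 0.2258.
Unrounded shares: Unit PH1 1,375,874.96; Unit 4A 1,820,480.39; Unit 2A 1,080,987.53; Unit G2 1,247,157.12.
After rounding ($1): Unit PH1 $1,375,875; Unit 4A $1,820,480; Unit 2A $1,080,988; Unit G2 $1,247,157. Sum = $5,524,500.
No rounding difference to absorb.

Unit PH1: $1,375,875 · Unit 4A: $1,820,480 · Unit 2A: $1,080,988 · Unit G2: $1,247,157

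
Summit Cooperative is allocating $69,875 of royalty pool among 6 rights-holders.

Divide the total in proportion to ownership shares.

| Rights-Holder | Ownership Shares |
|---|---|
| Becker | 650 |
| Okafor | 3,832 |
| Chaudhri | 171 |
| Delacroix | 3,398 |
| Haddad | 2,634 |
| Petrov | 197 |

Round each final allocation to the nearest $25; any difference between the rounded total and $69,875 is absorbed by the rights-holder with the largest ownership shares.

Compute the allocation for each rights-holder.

Becker: $4,175; Okafor: $24,575; Chaudhri: $1,100; Delacroix: $21,825; Haddad: $16,925; Petrov: $1,275

Total ownership shares = 10,882.
Pro-rata amounts: Becker 650/10,882 × $69,875 = 4,173.75; Okafor 3,832/10,882 × $69,875 = 24,605.86; Chaudhri 171/10,882 × $69,875 = 1,098.02; Delacroix 3,398/10,882 × $69,875 = 21,819.08; Haddad 2,634/10,882 × $69,875 = 16,913.32; Petrov 197/10,882 × $69,875 = 1,264.97.
At nearest $25: Becker $4,175; Okafor $24,600; Chaudhri $1,100; Delacroix $21,825; Haddad $16,925; Petrov $1,275. Sum = $69,900.
Difference $69,875 − $69,900 = −$25 applied to largest ownership shares (Okafor): Okafor becomes $24,575.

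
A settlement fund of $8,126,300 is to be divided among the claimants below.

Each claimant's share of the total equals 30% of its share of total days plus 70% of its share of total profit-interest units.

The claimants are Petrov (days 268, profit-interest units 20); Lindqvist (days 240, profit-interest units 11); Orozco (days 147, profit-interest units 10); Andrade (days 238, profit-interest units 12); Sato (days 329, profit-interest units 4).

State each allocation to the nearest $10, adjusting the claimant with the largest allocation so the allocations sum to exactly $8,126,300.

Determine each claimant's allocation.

Petrov: $2,530,600 | Lindqvist: $1,576,560 | Orozco: $1,291,230 | Andrade: $1,672,370 | Sato: $1,055,540

Days total 1,222; profit-interest units total 57.
Composite weights (30% days + 70% profit-interest units): Petrov 0.3114; Lindqvist 0.1940; Orozco 0.1589; Andrade 0.2058; Sato 0.1299.
Proportional shares: Petrov 2,530,593.33; Lindqvist 1,576,563.33; Orozco 1,291,231.67; Andrade 1,672,370.00; Sato 1,055,541.67.
Rounded to nearest $10: Petrov $2,530,590; Lindqvist $1,576,560; Orozco $1,291,230; Andrade $1,672,370; Sato $1,055,540. Sum = $8,126,290.
Difference $8,126,300 − $8,126,290 = +$10 applied to largest allocation (Petrov): Petrov becomes $2,530,600.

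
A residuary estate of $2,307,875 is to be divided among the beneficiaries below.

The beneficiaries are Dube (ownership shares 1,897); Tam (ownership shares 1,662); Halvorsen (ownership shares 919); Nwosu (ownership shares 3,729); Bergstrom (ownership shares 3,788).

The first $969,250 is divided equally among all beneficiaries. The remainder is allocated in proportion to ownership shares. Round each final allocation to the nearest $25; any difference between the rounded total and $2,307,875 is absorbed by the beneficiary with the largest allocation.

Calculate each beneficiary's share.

Dube: $405,550 · Tam: $379,325 · Halvorsen: $296,400 · Nwosu: $610,000 · Bergstrom: $616,600

$969,250 shared equally gives $193,850 per beneficiary.
Remainder $1,338,625 by ownership shares (total 11,995): Dube 211,702.51 → $211,700; Tam 185,476.84 → $185,475; Halvorsen 102,559.10 → $102,550; Nwosu 416,151.12 → $416,150; Bergstrom 422,735.43 → $422,725.
Rounding difference +$25 on remainder applied to Bergstrom.
Totals: Dube $193,850 + $211,700 = $405,550; Tam $193,850 + $185,475 = $379,325; Halvorsen $193,850 + $102,550 = $296,400; Nwosu $193,850 + $416,150 = $610,000; Bergstrom $193,850 + $422,750 = $616,600.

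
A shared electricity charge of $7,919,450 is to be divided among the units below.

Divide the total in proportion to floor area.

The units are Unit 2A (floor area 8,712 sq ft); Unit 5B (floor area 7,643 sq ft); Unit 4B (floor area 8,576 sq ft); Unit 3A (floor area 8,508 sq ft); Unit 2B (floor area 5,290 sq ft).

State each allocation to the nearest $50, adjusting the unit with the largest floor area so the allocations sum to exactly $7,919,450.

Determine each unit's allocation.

Unit 2A: $1,781,500; Unit 5B: $1,562,850; Unit 4B: $1,753,650; Unit 3A: $1,739,750; Unit 2B: $1,081,700

Sum of floor area: 38,729.
Proportional shares: Unit 2A 8,712/38,729 × $7,919,450 = 1,781,462.17; Unit 5B 7,643/38,729 × $7,919,450 = 1,562,869.07; Unit 4B 8,576/38,729 × $7,919,450 = 1,753,652.38; Unit 3A 8,508/38,729 × $7,919,450 = 1,739,747.49; Unit 2B 5,290/38,729 × $7,919,450 = 1,081,718.88.
At nearest $50: Unit 2A $1,781,450; Unit 5B $1,562,850; Unit 4B $1,753,650; Unit 3A $1,739,750; Unit 2B $1,081,700. Sum = $7,919,400.
Difference $7,919,450 − $7,919,400 = +$50 applied to largest floor area (Unit 2A): Unit 2A becomes $1,781,500.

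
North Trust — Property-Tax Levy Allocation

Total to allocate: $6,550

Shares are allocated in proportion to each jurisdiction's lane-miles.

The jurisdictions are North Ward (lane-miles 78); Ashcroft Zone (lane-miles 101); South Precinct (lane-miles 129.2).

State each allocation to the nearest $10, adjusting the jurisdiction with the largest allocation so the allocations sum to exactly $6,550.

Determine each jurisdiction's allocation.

North Ward: $1,660 | Ashcroft Zone: $2,150 | South Precinct: $2,740

Combined lane-miles = 308.2.
Unrounded shares: North Ward 78/308.2 × $6,550 = 1,657.69; Ashcroft Zone 101/308.2 × $6,550 = 2,146.50; South Precinct 129.2/308.2 × $6,550 = 2,745.81.
After rounding ($10): North Ward $1,660; Ashcroft Zone $2,150; South Precinct $2,750. Sum = $6,560.
Difference $6,550 − $6,560 = −$10 applied to largest allocation (South Precinct): South Precinct becomes $2,740.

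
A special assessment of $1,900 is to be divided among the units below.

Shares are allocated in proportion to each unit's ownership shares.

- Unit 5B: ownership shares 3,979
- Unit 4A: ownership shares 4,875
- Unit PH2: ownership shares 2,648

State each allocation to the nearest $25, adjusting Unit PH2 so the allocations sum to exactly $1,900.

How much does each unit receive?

Sum of ownership shares: 11,502.
Unrounded shares: Unit 5B 3,979/11,502 × $1,900 = 657.29; Unit 4A 4,875/11,502 × $1,900 = 805.29; Unit PH2 2,648/11,502 × $1,900 = 437.42.
After rounding ($25): Unit 5B $650; Unit 4A $800; Unit PH2 $425. Sum = $1,875.
Difference $1,900 − $1,875 = +$25 applied to Unit PH2: Unit PH2 becomes $450.

Unit 5B: $650 | Unit 4A: $800 | Unit PH2: $450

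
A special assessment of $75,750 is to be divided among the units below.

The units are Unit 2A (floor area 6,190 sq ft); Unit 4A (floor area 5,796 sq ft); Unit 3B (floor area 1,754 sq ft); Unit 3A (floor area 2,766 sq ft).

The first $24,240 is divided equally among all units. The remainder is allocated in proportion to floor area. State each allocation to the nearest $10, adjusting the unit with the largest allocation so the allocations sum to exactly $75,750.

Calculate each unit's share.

$24,240 shared equally gives $6,060 per unit.
Remainder $51,510 by floor area (total 16,506): Unit 2A 19,317.03 → $19,320; Unit 4A 18,087.48 → $18,090; Unit 3B 5,473.68 → $5,470; Unit 3A 8,631.81 → $8,630.
Totals: Unit 2A $6,060 + $19,320 = $25,380; Unit 4A $6,060 + $18,090 = $24,150; Unit 3B $6,060 + $5,470 = $11,530; Unit 3A $6,060 + $8,630 = $14,690.

Unit 2A: $25,380 | Unit 4A: $24,150 | Unit 3B: $11,530 | Unit 3A: $14,690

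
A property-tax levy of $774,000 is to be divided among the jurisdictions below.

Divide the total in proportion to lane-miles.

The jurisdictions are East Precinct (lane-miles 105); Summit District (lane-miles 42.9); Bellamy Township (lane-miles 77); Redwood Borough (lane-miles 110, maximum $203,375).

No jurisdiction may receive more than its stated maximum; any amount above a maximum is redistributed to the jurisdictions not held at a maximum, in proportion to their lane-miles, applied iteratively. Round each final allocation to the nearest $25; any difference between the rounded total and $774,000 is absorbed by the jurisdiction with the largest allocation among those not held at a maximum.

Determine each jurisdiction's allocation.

East Precinct: $266,400; Summit District: $108,850; Bellamy Township: $195,375; Redwood Borough: $203,375

Lane-miles total: 334.9.
Proportional shares (ignoring caps): East Precinct 242,669.45; Summit District 99,147.81; Bellamy Township 177,957.60; Redwood Borough 254,225.14.
Held at cap: Redwood Borough ($203,375); remaining pool $570,625 reallocated over remaining lane-miles 224.9.
Remaining shares: East Precinct 266,410.07 → $266,400; Summit District 108,847.54 → $108,850; Bellamy Township 195,367.39 → $195,375.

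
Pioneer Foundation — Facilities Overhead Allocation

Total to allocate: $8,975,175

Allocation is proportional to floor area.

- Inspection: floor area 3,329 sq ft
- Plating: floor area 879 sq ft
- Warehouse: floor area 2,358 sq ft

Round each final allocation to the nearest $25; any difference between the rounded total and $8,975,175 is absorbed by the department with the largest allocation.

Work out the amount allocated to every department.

Inspection: $4,550,450; Plating: $1,201,525; Warehouse: $3,223,200

Floor area total: 6,566.
Proportional shares: Inspection 3,329/6,566 × $8,975,175 = 4,550,465.67; Plating 879/6,566 × $8,975,175 = 1,201,519.77; Warehouse 2,358/6,566 × $8,975,175 = 3,223,189.56.
Rounded to nearest $25: Inspection $4,550,475; Plating $1,201,525; Warehouse $3,223,200. Sum = $8,975,200.
Difference $8,975,175 − $8,975,200 = −$25 applied to largest allocation (Inspection): Inspection becomes $4,550,450.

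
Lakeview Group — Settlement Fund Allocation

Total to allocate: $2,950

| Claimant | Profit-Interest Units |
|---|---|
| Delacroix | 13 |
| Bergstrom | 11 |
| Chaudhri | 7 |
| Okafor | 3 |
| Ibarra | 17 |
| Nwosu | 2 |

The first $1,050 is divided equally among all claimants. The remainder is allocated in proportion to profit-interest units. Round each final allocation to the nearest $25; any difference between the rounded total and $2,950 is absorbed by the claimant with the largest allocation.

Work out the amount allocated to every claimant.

Delacroix: $650; Bergstrom: $575; Chaudhri: $425; Okafor: $275; Ibarra: $775; Nwosu: $250

Equal tier: $1,050 ÷ 6 = $175 apiece.
Remainder $1,900 by profit-interest units (total 53): Delacroix 466.04 → $475; Bergstrom 394.34 → $400; Chaudhri 250.94 → $250; Okafor 107.55 → $100; Ibarra 609.43 → $600; Nwosu 71.70 → $75.
Totals: Delacroix $175 + $475 = $650; Bergstrom $175 + $400 = $575; Chaudhri $175 + $250 = $425; Okafor $175 + $100 = $275; Ibarra $175 + $600 = $775; Nwosu $175 + $75 = $250.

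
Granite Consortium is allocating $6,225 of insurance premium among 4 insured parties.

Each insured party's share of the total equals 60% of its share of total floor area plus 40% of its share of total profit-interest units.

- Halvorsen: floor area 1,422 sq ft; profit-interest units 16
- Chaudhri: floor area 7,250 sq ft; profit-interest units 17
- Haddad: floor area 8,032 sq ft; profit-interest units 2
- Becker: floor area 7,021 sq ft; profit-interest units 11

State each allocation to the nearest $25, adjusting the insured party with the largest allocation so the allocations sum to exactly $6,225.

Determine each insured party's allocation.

Halvorsen: $1,100 | Chaudhri: $2,050 | Haddad: $1,375 | Becker: $1,700

Totals — floor area 23,725, profit-interest units 46.
Blended shares (60% floor area + 40% profit-interest units): Halvorsen 0.1751; Chaudhri 0.3312; Haddad 0.2205; Becker 0.2732.
Raw shares: Halvorsen 1,089.95; Chaudhri 2,061.58; Haddad 1,372.73; Becker 1,700.74.
At nearest $25: Halvorsen $1,100; Chaudhri $2,050; Haddad $1,375; Becker $1,700. Sum = $6,225.
No rounding difference to absorb.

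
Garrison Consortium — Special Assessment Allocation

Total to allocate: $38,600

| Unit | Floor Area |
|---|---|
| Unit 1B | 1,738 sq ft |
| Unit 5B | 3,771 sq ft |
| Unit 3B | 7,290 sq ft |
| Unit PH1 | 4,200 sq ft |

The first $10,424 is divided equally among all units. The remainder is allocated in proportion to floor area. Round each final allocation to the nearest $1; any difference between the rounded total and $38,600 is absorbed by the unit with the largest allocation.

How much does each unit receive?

$10,424 shared equally gives $2,606 per unit.
Remainder $28,176 by floor area (total 16,999): Unit 1B 2,880.75 → $2,881; Unit 5B 6,250.47 → $6,250; Unit 3B 12,083.24 → $12,083; Unit PH1 6,961.54 → $6,962.
Totals: Unit 1B $2,606 + $2,881 = $5,487; Unit 5B $2,606 + $6,250 = $8,856; Unit 3B $2,606 + $12,083 = $14,689; Unit PH1 $2,606 + $6,962 = $9,568.

Unit 1B: $5,487 · Unit 5B: $8,856 · Unit 3B: $14,689 · Unit PH1: $9,568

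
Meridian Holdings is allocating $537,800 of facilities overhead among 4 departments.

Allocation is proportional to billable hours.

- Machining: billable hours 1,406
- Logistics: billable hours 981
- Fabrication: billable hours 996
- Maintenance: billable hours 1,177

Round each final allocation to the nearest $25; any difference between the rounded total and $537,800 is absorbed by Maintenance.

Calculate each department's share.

Machining: $165,825 · Logistics: $115,700 · Fabrication: $117,475 · Maintenance: $138,800

Total billable hours = 4,560.
Pro-rata amounts: Machining 1,406/4,560 × $537,800 = 165,821.67; Logistics 981/4,560 × $537,800 = 115,697.76; Fabrication 996/4,560 × $537,800 = 117,466.84; Maintenance 1,177/4,560 × $537,800 = 138,813.73.
After rounding ($25): Machining $165,825; Logistics $115,700; Fabrication $117,475; Maintenance $138,825. Sum = $537,825.
Difference $537,800 − $537,825 = −$25 applied to Maintenance: Maintenance becomes $138,800.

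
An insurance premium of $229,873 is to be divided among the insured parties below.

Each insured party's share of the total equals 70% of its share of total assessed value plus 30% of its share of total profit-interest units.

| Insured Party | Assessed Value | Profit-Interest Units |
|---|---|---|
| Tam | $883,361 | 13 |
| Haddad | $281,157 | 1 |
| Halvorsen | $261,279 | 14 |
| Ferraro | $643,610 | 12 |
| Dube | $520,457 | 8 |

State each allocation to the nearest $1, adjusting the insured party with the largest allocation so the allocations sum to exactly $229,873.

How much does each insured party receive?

Tam: $73,562 · Haddad: $18,905 · Halvorsen: $36,347 · Ferraro: $57,229 · Dube: $43,830

Assessed value total 2,589,864; profit-interest units total 48.
Combined weights (70% assessed value + 30% profit-interest units): Tam 0.3200; Haddad 0.0822; Halvorsen 0.1581; Ferraro 0.2490; Dube 0.1907.
Proportional shares: Tam 73,561.37; Haddad 18,905.30; Halvorsen 36,347.44; Ferraro 57,228.67; Dube 43,830.22.
Rounded to nearest $1: Tam $73,561; Haddad $18,905; Halvorsen $36,347; Ferraro $57,229; Dube $43,830. Sum = $229,872.
Difference $229,873 − $229,872 = +$1 applied to largest allocation (Tam): Tam becomes $73,562.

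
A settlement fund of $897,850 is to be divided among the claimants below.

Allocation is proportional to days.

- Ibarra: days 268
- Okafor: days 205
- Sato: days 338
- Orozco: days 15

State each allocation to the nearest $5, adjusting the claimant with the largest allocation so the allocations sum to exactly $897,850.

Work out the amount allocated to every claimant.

Total days = 826.
Proportional shares: Ibarra 268/826 × $897,850 = 291,312.11; Okafor 205/826 × $897,850 = 222,832.02; Sato 338/826 × $897,850 = 367,401.09; Orozco 15/826 × $897,850 = 16,304.78.
At nearest $5: Ibarra $291,310; Okafor $222,830; Sato $367,400; Orozco $16,305. Sum = $897,845.
Difference $897,850 − $897,845 = +$5 applied to largest allocation (Sato): Sato becomes $367,405.

Ibarra: $291,310; Okafor: $222,830; Sato: $367,405; Orozco: $16,305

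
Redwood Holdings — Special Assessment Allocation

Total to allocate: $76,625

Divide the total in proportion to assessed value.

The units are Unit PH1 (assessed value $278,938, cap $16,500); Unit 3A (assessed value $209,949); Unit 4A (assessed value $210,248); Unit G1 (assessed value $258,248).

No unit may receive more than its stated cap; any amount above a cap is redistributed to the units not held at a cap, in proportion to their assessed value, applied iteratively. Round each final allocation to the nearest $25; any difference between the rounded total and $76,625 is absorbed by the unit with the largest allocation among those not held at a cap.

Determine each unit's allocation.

Unit PH1: $16,500 · Unit 3A: $18,600 · Unit 4A: $18,625 · Unit G1: $22,900

Assessed value total: 957,383.
Pro-rata shares before constraints: Unit PH1 22,325.05; Unit 3A 16,803.45; Unit 4A 16,827.39; Unit G1 20,669.11.
Held at cap: Unit PH1 ($16,500); residual $60,125 reallocated over remaining assessed value 678,445.
Shares after redistribution: Unit 3A 18,606.05 → $18,600; Unit 4A 18,632.55 → $18,625; Unit G1 22,886.40 → $22,875.
Rounding difference +$25 applied to Unit G1 → $22,900.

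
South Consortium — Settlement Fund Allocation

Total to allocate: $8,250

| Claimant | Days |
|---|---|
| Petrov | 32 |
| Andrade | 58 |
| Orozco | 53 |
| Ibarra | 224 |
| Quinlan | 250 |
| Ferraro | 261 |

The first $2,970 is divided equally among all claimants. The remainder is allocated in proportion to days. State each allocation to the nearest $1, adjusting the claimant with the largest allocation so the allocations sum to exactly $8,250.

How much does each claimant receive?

Equal tier: $2,970 ÷ 6 = $495 apiece.
Remainder $5,280 by days (total 878): Petrov 192.44 → $192; Andrade 348.79 → $349; Orozco 318.72 → $319; Ibarra 1,347.06 → $1,347; Quinlan 1,503.42 → $1,503; Ferraro 1,569.57 → $1,570.
Totals: Petrov $495 + $192 = $687; Andrade $495 + $349 = $844; Orozco $495 + $319 = $814; Ibarra $495 + $1,347 = $1,842; Quinlan $495 + $1,503 = $1,998; Ferraro $495 + $1,570 = $2,065.

Petrov: $687 · Andrade: $844 · Orozco: $814 · Ibarra: $1,842 · Quinlan: $1,998 · Ferraro: $2,065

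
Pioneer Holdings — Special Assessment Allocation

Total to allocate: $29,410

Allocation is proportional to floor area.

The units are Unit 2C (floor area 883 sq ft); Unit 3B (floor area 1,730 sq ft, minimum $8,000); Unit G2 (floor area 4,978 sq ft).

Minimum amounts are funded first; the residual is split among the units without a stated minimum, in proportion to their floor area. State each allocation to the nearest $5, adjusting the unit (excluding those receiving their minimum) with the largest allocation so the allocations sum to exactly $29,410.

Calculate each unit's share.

Minimums first: Unit 3B $8,000. Remaining pool $21,410.
Remaining pool split over remaining floor area 5,861: Unit 2C 3,225.56 → $3,225; Unit G2 18,184.44 → $18,185.

Unit 2C: $3,225 | Unit 3B: $8,000 | Unit G2: $18,185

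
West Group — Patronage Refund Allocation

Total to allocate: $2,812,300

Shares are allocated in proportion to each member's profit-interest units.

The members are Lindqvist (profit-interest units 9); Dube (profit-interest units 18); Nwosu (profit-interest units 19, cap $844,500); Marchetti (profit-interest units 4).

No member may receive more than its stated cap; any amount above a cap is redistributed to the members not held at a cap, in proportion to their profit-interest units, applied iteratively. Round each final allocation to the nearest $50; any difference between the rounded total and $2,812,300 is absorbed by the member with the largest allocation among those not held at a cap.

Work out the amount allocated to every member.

Total profit-interest units = 50.
Pro-rata shares before constraints: Lindqvist 506,214.00; Dube 1,012,428.00; Nwosu 1,068,674.00; Marchetti 224,984.00.
Cap binds for Nwosu ($844,500); balance $1,967,800 reallocated over remaining profit-interest units 31.
Redistributed shares: Lindqvist 571,296.77 → $571,300; Dube 1,142,593.55 → $1,142,600; Marchetti 253,909.68 → $253,900.

Lindqvist: $571,300 · Dube: $1,142,600 · Nwosu: $844,500 · Marchetti: $253,900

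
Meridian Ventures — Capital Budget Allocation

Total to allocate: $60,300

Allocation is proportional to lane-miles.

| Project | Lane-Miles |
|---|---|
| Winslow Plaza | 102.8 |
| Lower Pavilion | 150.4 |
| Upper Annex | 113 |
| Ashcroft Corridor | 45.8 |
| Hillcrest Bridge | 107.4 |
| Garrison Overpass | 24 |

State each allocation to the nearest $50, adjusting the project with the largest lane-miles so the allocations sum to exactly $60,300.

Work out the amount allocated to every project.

Total lane-miles = 102.8 + 150.4 + 113 + 45.8 + 107.4 + 24 = 543.4.
Unrounded shares: Winslow Plaza 11,407.51; Lower Pavilion 16,689.58; Upper Annex 12,539.38; Ashcroft Corridor 5,082.33; Hillcrest Bridge 11,917.96; Garrison Overpass 2,663.23.
At nearest $50: Winslow Plaza $11,400; Lower Pavilion $16,700; Upper Annex $12,550; Ashcroft Corridor $5,100; Hillcrest Bridge $11,900; Garrison Overpass $2,650. Sum = $60,300.
Sum already equals the total — no adjustment.

Winslow Plaza: $11,400 · Lower Pavilion: $16,700 · Upper Annex: $12,550 · Ashcroft Corridor: $5,100 · Hillcrest Bridge: $11,900 · Garrison Overpass: $2,650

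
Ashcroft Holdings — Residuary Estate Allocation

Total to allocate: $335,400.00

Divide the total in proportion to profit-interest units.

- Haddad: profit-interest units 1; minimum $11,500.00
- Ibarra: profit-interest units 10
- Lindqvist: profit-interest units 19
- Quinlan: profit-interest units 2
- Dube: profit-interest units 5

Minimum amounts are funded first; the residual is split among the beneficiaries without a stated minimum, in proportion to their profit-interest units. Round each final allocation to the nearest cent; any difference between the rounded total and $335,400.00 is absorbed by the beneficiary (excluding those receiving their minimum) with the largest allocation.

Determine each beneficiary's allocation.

Haddad: $11,500.00 · Ibarra: $89,972.22 · Lindqvist: $170,947.23 · Quinlan: $17,994.44 · Dube: $44,986.11

Fund the minimums — Haddad $11,500.00. Residual $323,900.00.
Residual split over remaining profit-interest units 36: Ibarra 89,972.2222 → $89,972.22; Lindqvist 170,947.2222 → $170,947.22; Quinlan 17,994.4444 → $17,994.44; Dube 44,986.1111 → $44,986.11.
Rounding difference +$0.01 applied to Lindqvist → $170,947.23.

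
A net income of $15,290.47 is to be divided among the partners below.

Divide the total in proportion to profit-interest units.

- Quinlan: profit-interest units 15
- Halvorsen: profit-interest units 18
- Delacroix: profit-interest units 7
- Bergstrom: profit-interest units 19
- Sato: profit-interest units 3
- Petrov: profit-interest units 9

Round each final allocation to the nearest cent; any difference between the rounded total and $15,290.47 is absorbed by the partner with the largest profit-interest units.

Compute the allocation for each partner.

Profit-interest units total: 15 + 18 + 7 + 19 + 3 + 9 = 71.
Raw shares: Quinlan 3,230.3810; Halvorsen 3,876.4572; Delacroix 1,507.5111; Bergstrom 4,091.8159; Sato 646.0762; Petrov 1,938.2286.
After rounding (cent): Quinlan $3,230.38; Halvorsen $3,876.46; Delacroix $1,507.51; Bergstrom $4,091.82; Sato $646.08; Petrov $1,938.23. Sum = $15,290.48.
Difference $15,290.47 − $15,290.48 = −$0.01 applied to largest profit-interest units (Bergstrom): Bergstrom becomes $4,091.81.

Quinlan: $3,230.38 · Halvorsen: $3,876.46 · Delacroix: $1,507.51 · Bergstrom: $4,091.81 · Sato: $646.08 · Petrov: $1,938.23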